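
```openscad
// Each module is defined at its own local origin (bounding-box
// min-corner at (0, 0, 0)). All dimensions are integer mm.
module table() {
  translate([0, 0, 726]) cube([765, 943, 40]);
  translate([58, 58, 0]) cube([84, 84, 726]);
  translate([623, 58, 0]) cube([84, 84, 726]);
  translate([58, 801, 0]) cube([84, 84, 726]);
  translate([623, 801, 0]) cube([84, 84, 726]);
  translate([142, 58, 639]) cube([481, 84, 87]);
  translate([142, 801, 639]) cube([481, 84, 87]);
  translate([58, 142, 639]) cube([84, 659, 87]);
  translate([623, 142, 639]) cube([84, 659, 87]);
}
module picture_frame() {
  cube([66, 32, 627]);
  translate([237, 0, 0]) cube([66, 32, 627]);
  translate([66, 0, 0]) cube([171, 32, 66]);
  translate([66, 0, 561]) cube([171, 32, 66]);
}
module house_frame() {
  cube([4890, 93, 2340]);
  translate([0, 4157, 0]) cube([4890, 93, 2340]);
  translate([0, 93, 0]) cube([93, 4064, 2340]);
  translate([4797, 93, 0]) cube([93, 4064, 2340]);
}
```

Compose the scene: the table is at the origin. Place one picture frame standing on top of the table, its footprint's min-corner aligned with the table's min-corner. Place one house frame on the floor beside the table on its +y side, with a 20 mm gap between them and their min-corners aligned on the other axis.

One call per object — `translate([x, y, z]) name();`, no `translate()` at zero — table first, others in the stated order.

table();
translate([0, 0, 766]) picture_frame();
translate([0, 963, 0]) house_frame();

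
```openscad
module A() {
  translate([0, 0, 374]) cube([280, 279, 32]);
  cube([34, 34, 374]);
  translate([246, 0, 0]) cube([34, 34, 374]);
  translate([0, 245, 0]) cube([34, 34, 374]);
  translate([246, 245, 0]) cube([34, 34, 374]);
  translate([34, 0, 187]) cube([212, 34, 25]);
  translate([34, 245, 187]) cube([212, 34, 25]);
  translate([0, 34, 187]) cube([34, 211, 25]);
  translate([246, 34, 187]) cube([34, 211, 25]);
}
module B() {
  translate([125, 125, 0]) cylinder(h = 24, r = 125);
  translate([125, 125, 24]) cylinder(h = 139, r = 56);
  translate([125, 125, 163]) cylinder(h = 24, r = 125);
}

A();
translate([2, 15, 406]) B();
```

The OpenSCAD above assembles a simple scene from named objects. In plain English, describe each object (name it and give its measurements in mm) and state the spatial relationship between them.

A is a four-legged stool. The seat is 280×279 mm, 32 mm thick, top at z = 406 mm. It stands on four square legs, each 34×34 mm in cross-section, from z = 0 to the seat underside, each flush with a corner of the seat. Four stretchers, 34 mm wide and 25 mm tall, connect adjacent legs with their undersides at z = 187 mm, each running between the inner faces of the legs it joins and aligned with the legs' outer faces on the other axis.

B is a spool: two coaxial disc flanges of radius 125 mm and thickness 24 mm, joined by a core cylinder of radius 56 mm and height 139 mm. The lower flange rests on z = 0 and the three cylinders share a vertical axis.

The spool is on top of the stool.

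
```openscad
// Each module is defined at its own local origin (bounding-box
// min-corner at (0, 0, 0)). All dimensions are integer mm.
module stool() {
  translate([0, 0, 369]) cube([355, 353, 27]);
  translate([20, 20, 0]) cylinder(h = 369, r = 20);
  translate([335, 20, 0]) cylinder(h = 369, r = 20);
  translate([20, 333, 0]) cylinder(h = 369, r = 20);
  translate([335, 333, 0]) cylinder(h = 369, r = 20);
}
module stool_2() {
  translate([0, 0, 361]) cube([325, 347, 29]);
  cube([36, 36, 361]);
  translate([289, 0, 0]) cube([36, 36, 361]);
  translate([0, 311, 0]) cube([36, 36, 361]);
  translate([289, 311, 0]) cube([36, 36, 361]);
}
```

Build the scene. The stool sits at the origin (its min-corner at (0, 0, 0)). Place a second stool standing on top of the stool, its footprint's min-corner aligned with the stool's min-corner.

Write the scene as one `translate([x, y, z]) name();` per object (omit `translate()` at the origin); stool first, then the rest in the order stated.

stool();
translate([0, 0, 396]) stool_2();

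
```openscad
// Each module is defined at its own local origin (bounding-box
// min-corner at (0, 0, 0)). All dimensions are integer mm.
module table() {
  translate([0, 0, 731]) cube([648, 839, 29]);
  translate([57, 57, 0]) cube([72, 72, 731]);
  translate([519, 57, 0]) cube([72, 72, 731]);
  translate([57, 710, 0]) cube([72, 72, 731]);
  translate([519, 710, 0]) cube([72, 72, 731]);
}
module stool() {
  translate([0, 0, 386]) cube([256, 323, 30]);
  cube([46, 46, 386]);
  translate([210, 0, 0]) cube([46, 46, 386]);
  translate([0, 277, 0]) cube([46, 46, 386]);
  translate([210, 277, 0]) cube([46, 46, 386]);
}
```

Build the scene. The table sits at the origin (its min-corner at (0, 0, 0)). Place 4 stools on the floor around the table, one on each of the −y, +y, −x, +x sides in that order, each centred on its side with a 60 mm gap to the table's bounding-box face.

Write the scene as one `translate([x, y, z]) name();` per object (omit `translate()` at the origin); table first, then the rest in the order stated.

table();
translate([196, -383, 0]) stool();
translate([196, 899, 0]) stool();
translate([-316, 258, 0]) stool();
translate([708, 258, 0]) stool();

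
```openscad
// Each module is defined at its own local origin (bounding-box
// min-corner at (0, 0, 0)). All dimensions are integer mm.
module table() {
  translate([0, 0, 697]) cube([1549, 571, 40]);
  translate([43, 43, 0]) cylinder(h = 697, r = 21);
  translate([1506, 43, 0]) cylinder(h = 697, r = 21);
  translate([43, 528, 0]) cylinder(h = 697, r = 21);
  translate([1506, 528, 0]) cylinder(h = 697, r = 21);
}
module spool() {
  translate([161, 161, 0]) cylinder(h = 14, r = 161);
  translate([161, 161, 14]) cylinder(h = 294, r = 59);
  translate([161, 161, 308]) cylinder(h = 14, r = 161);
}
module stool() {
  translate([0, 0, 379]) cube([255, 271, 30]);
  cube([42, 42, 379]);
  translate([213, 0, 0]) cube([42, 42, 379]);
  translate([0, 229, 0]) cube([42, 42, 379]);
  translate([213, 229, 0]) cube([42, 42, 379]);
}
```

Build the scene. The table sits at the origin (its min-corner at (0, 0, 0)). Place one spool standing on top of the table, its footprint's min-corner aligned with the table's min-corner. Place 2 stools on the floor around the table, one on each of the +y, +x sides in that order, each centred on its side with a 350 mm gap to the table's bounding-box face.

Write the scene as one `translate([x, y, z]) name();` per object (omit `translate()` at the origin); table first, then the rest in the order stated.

table();
translate([0, 0, 737]) spool();
translate([647, 921, 0]) stool();
translate([1899, 150, 0]) stool();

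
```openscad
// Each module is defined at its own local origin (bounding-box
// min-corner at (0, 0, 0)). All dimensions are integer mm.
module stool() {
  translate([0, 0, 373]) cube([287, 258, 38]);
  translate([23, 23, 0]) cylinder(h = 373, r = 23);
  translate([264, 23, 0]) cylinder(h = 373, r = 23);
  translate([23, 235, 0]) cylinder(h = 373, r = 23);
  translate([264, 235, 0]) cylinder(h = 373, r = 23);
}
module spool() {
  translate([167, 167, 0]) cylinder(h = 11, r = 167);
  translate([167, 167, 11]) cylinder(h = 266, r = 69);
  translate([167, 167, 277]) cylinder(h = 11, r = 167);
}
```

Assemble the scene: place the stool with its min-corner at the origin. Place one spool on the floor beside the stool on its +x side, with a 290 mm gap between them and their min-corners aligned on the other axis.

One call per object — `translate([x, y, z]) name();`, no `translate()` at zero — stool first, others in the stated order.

stool();
translate([577, 0, 0]) spool();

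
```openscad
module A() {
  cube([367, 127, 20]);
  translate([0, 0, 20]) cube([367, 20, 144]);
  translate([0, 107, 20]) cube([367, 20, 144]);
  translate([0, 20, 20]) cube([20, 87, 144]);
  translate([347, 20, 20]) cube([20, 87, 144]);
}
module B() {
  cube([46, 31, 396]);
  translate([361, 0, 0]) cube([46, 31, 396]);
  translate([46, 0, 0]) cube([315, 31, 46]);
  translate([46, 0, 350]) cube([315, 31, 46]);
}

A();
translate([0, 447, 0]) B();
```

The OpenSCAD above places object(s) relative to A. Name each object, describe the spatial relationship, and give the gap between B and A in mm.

The picture frame's nearest face is 320 mm from the open box's +y face.

A is an open box. B is a picture frame. The picture frame is on the floor beside the open box on its +y side. The gap between the picture frame and the open box is 320 mm.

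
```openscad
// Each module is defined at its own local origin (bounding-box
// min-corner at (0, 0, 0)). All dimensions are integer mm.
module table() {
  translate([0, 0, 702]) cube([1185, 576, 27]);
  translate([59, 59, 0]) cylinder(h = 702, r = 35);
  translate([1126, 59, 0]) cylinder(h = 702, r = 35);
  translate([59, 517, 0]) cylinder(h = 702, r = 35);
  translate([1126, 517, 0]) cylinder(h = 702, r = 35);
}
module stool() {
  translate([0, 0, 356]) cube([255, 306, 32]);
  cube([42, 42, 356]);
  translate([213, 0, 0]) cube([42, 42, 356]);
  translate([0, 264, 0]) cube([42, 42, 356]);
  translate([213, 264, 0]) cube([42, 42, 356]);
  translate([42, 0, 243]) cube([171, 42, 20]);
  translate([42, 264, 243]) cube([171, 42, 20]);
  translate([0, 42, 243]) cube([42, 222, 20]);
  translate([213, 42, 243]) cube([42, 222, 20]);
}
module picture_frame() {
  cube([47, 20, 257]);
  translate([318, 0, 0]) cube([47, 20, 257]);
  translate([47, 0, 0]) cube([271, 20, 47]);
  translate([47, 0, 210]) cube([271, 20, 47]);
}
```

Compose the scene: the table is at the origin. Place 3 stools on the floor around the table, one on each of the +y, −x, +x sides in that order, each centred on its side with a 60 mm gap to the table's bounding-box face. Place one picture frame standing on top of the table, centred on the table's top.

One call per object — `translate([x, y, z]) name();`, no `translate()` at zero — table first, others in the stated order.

table();
translate([465, 636, 0]) stool();
translate([-315, 135, 0]) stool();
translate([1245, 135, 0]) stool();
translate([410, 278, 729]) picture_frame();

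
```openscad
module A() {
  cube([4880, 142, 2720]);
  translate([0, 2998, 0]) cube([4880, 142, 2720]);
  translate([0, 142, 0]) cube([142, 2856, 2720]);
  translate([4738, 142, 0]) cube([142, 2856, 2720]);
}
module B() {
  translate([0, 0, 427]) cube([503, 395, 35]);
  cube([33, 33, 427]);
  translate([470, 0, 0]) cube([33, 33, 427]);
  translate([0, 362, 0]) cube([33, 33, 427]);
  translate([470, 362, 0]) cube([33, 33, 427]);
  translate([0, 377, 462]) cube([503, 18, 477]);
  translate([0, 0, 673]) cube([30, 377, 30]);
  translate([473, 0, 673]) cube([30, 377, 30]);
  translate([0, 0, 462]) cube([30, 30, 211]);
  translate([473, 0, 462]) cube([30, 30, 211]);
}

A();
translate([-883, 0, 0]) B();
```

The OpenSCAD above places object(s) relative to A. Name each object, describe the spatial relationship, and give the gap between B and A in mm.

The chair's nearest face is 380 mm from the house frame's −x face.

A is a house frame. B is a chair. The chair is on the floor beside the house frame on its −x side. The gap between the chair and the house frame is 380 mm.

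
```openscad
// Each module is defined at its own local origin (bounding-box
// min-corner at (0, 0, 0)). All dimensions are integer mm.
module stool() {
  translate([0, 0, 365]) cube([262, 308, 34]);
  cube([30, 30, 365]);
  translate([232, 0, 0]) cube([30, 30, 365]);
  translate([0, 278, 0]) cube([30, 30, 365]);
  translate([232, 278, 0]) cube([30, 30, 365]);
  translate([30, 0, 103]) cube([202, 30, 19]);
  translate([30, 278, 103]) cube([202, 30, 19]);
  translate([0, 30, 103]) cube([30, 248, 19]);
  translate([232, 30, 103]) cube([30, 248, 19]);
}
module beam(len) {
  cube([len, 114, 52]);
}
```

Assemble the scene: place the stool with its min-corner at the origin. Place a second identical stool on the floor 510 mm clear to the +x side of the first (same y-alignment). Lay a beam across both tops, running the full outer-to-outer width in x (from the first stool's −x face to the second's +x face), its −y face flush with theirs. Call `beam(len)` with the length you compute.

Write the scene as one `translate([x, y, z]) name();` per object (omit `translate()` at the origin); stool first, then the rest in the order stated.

stool();
translate([772, 0, 0]) stool();
translate([0, 0, 399]) beam(1034);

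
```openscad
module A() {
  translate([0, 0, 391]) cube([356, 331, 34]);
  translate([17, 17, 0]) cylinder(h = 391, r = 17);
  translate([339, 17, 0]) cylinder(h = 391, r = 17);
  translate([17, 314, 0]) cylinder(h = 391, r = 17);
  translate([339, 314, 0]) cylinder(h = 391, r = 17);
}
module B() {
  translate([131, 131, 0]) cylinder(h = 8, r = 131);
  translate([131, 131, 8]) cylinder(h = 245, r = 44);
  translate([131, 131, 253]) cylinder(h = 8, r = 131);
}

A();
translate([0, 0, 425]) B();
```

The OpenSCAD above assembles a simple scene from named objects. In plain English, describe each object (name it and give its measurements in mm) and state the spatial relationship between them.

A is a four-legged stool. The seat is a 356×331×34 mm slab whose top surface is at z = 425 mm; four round legs, each 34 mm in diameter, run from the floor (z = 0) to the underside of the seat, each leg's axis is inset half a diameter from the nearest pair of seat edges (so the leg's bounding box is flush with the corner).

B is a spool: two coaxial disc flanges of radius 131 mm and thickness 8 mm, joined by a core cylinder of radius 44 mm and height 245 mm. The lower flange rests on z = 0 and the three cylinders share a vertical axis.

The spool is on top of the stool.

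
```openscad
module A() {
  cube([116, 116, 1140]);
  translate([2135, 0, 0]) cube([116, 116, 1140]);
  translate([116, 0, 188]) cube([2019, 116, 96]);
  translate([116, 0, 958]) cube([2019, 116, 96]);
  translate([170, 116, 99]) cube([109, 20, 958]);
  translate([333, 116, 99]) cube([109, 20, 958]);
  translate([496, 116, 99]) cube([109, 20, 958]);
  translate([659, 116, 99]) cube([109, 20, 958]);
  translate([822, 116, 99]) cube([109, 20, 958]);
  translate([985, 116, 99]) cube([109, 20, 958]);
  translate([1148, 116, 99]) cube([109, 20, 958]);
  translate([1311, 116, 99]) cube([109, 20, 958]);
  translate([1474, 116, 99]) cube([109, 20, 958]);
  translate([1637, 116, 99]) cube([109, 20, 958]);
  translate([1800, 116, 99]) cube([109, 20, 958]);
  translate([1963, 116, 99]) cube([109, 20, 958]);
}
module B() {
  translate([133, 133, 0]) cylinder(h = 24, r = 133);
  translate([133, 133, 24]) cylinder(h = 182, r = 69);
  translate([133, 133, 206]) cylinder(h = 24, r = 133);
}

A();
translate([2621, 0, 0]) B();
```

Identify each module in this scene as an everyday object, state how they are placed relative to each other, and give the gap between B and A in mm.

The spool's nearest face is 370 mm from the fence section's +x face.

A is a fence section. B is a spool. The spool is on the floor beside the fence section on its +x side. The gap between the spool and the fence section is 370 mm.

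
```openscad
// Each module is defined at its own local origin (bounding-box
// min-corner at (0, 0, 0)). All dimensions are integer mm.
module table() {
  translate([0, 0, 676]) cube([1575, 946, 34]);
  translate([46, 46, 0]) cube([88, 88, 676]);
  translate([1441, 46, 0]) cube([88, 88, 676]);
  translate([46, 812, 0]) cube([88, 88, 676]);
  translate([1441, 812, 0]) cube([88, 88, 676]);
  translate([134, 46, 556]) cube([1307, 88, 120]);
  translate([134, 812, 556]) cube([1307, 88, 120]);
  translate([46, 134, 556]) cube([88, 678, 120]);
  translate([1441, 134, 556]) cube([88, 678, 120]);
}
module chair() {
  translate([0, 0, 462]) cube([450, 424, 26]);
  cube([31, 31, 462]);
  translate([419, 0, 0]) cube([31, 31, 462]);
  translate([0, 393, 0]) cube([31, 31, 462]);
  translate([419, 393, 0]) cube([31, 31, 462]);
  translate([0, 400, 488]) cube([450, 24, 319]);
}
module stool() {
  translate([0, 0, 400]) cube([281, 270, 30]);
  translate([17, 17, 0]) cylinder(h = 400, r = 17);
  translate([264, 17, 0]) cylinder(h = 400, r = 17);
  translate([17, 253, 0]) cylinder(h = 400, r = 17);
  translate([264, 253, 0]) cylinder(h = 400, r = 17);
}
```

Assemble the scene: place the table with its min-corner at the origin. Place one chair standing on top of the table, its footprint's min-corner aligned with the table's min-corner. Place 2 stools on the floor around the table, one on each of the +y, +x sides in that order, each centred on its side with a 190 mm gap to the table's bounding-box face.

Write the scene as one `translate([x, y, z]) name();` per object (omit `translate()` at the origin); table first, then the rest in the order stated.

table();
translate([0, 0, 710]) chair();
translate([647, 1136, 0]) stool();
translate([1765, 338, 0]) stool();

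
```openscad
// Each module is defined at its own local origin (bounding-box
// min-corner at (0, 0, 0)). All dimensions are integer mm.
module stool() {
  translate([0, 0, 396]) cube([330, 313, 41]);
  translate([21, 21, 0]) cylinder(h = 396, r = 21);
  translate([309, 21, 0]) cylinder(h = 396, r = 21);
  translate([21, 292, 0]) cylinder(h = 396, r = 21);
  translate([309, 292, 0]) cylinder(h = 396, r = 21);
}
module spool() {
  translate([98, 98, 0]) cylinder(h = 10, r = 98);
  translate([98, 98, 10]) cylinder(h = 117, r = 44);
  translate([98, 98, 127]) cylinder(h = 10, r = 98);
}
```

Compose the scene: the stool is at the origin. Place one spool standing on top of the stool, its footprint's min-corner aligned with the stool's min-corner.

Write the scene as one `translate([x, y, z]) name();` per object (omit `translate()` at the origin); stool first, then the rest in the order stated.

stool();
translate([0, 0, 437]) spool();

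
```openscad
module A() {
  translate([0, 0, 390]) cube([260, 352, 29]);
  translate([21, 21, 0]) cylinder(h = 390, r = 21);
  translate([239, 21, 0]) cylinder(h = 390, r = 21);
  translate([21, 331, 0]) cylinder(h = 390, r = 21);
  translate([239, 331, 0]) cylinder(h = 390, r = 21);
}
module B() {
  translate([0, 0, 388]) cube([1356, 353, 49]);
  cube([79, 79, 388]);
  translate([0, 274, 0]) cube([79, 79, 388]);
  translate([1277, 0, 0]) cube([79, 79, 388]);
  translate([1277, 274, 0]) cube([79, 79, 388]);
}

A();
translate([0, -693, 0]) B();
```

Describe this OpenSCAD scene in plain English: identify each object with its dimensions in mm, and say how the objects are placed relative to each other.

A is a simple wooden stool: a rectangular seat 260 mm (x) by 352 mm (y), 29 mm thick, top face at z = 419 mm, on four round legs, each 42 mm in diameter. The legs rest on z = 0, each leg's axis is inset half a diameter from the nearest pair of seat edges (so the leg's bounding box is flush with the corner).

B is a long wooden bench with a 1356 mm (x) × 353 mm (y) seat, 49 mm thick, its top surface 437 mm above the floor. Four 79 mm square legs at the seat corners, flush with the edges, run from z = 0 to the seat underside.

The bench is on the floor beside the stool on its −y side.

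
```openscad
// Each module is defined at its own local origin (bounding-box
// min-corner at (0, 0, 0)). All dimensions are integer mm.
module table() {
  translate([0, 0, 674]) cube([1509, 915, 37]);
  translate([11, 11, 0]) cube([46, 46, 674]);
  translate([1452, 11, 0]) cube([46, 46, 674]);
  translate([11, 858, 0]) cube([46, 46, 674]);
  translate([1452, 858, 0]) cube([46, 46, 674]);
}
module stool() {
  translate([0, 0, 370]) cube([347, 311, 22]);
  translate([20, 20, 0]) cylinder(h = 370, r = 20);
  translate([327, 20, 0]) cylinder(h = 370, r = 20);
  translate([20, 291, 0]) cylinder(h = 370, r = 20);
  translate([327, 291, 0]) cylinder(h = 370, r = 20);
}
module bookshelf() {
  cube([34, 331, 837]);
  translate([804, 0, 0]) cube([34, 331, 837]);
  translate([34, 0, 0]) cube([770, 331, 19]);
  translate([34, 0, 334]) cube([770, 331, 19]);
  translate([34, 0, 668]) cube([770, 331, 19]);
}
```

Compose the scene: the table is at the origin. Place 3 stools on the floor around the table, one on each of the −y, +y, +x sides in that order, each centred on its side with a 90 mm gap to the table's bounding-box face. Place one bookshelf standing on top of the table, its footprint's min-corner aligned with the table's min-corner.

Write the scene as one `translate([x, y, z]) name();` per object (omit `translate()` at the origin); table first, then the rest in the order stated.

table();
translate([581, -401, 0]) stool();
translate([581, 1005, 0]) stool();
translate([1599, 302, 0]) stool();
translate([0, 0, 711]) bookshelf();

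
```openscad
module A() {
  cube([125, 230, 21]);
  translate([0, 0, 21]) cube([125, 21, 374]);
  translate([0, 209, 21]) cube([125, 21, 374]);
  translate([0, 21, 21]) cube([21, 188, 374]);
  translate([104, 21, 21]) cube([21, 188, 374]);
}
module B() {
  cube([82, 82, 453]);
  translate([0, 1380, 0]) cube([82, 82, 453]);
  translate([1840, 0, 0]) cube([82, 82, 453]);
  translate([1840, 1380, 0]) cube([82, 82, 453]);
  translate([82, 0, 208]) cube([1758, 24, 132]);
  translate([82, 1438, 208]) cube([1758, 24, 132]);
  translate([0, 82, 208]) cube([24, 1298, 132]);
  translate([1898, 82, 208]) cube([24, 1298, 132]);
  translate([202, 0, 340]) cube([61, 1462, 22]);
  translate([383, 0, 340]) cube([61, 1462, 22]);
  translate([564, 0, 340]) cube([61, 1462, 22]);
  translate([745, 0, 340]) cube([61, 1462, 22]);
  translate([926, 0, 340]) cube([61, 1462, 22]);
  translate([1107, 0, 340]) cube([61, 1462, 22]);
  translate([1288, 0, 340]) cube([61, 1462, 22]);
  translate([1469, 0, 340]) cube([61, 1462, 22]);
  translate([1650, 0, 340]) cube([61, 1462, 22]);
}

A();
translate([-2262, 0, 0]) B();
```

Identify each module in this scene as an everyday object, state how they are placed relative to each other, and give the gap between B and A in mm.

A is an open box. B is a bed frame. The bed frame is on the floor beside the open box on its −x side. The gap between the bed frame and the open box is 340 mm.

The bed frame's nearest face is 340 mm from the open box's −x face.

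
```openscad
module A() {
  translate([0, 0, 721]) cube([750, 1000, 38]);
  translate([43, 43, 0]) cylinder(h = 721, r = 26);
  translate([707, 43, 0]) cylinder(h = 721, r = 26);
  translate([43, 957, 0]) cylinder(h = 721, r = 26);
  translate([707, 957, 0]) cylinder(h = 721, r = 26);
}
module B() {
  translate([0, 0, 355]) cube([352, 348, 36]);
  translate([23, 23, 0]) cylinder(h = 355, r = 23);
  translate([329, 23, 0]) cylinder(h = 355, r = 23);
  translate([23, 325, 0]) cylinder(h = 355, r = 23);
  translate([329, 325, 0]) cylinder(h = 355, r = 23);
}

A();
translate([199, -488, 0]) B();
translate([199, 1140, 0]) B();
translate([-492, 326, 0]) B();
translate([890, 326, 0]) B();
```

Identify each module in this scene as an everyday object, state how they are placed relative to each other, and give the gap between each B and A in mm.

Each stool's nearest face is 140 mm from the table's bounding box.

A is a table. B is a stool. Four stools sit around the table at the −y, +y, −x, +x sides. The gap between each stool and the table is 140 mm.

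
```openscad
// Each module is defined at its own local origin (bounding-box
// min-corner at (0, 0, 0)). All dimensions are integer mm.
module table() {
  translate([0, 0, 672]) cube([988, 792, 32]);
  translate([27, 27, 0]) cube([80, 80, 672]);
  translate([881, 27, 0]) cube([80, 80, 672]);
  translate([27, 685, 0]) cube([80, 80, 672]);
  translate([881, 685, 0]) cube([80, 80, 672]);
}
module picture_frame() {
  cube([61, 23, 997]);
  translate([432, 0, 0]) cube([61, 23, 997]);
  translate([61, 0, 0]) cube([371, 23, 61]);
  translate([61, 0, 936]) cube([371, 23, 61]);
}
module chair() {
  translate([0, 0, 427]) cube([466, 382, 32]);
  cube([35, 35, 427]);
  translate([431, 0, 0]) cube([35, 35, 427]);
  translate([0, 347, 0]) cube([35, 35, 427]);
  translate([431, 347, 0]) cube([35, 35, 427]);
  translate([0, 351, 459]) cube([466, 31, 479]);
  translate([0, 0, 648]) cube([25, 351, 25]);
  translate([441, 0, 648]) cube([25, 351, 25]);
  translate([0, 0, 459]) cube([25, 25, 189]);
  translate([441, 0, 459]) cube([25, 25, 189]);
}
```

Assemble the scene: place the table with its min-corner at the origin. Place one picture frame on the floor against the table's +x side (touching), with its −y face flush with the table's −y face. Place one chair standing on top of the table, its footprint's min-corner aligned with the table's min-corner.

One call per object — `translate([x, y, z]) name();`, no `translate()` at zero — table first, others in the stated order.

table();
translate([988, 0, 0]) picture_frame();
translate([0, 0, 704]) chair();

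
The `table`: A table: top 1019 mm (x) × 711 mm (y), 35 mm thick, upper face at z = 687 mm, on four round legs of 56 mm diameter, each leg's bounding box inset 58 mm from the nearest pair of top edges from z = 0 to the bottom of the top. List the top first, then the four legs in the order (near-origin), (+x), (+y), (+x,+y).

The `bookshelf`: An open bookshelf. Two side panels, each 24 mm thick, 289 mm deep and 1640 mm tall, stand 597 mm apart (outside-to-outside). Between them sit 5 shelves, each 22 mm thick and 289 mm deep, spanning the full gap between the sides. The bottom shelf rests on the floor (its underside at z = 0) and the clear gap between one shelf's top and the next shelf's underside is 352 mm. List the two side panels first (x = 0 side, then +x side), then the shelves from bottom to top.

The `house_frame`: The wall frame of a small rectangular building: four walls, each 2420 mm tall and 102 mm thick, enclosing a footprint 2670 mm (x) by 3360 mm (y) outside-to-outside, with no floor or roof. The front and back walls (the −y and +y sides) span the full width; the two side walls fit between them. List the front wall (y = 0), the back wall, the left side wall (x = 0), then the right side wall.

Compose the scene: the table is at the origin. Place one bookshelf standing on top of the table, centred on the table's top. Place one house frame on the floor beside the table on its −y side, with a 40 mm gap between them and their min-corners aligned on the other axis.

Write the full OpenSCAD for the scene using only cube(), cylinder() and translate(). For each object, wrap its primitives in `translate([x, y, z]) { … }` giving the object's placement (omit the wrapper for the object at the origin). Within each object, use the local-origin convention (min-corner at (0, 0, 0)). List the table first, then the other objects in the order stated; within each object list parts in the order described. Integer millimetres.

translate([0, 0, 652]) cube([1019, 711, 35]);
translate([86, 86, 0]) cylinder(h = 652, r = 28);
translate([933, 86, 0]) cylinder(h = 652, r = 28);
translate([86, 625, 0]) cylinder(h = 652, r = 28);
translate([933, 625, 0]) cylinder(h = 652, r = 28);
translate([211, 211, 687]) {
  cube([24, 289, 1640]);
  translate([573, 0, 0]) cube([24, 289, 1640]);
  translate([24, 0, 0]) cube([549, 289, 22]);
  translate([24, 0, 374]) cube([549, 289, 22]);
  translate([24, 0, 748]) cube([549, 289, 22]);
  translate([24, 0, 1122]) cube([549, 289, 22]);
  translate([24, 0, 1496]) cube([549, 289, 22]);
}
translate([0, -3400, 0]) {
  cube([2670, 102, 2420]);
  translate([0, 3258, 0]) cube([2670, 102, 2420]);
  translate([0, 102, 0]) cube([102, 3156, 2420]);
  translate([2568, 102, 0]) cube([102, 3156, 2420]);
}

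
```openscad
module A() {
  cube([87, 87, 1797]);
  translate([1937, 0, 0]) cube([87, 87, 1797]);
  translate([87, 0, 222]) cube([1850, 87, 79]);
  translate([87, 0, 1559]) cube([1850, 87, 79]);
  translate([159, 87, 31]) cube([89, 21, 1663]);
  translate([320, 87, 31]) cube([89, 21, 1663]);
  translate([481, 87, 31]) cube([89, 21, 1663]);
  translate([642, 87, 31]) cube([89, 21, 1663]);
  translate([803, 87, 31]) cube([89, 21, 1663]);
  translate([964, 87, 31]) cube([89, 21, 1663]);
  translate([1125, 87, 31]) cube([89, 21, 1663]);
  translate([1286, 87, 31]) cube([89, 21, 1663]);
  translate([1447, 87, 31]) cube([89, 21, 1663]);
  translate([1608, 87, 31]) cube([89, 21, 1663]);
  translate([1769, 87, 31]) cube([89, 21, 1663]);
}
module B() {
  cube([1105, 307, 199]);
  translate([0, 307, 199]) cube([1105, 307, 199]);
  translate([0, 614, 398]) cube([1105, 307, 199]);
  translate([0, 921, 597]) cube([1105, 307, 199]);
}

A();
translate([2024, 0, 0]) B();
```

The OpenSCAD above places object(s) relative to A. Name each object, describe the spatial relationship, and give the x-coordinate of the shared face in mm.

A is a fence section. B is a staircase. The staircase is against the fence section's +x side, with their −y faces flush. The x-coordinate of the shared face is 2024 mm.

The fence section's +x face and the staircase's −x face are both at x = 2024 mm.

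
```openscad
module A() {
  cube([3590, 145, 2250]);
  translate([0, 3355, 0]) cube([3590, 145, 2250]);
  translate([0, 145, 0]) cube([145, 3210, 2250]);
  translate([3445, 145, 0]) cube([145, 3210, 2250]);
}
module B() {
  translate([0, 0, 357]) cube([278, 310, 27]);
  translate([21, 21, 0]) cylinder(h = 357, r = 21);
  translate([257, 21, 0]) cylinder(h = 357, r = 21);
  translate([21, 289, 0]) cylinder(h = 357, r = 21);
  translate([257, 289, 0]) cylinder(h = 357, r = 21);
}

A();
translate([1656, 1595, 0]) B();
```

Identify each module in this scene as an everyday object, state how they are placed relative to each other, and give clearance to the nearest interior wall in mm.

Clearances: x = 1511, y = 1450; minimum 1450 mm.

A is a house frame. B is a stool. The stool sits inside the house frame, centred. The clearance to the nearest interior wall is 1450 mm.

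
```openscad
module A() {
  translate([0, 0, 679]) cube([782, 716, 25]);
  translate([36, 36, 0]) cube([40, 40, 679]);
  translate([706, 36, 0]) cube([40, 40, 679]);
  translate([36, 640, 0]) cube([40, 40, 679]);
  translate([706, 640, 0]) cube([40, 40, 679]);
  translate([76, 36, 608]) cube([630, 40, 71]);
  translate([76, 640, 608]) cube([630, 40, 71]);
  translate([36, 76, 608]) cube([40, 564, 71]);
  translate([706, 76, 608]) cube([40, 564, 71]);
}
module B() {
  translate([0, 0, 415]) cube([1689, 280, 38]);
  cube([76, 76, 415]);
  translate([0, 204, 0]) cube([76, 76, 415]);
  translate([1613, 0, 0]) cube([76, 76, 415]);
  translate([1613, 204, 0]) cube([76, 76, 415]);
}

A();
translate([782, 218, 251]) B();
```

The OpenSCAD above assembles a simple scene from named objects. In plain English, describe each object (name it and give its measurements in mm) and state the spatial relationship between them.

A is a table with a 782×716 mm rectangular top, 25 mm thick, top surface at z = 704 mm, supported by four 40×40 mm square legs, each inset 36 mm from the nearest pair of top edges, running from the floor. Four apron rails, 40 mm thick and 71 mm tall, run between adjacent legs with their top edges flush with the underside of the top and their outer faces flush with the legs' outer faces.

B is a bench: a 1689×280 mm seat slab, 38 mm thick, top at z = 453 mm, on four 76×76 mm square legs flush with the seat corners and standing on z = 0.

The bench is beside the table with their tops flush at z = 704.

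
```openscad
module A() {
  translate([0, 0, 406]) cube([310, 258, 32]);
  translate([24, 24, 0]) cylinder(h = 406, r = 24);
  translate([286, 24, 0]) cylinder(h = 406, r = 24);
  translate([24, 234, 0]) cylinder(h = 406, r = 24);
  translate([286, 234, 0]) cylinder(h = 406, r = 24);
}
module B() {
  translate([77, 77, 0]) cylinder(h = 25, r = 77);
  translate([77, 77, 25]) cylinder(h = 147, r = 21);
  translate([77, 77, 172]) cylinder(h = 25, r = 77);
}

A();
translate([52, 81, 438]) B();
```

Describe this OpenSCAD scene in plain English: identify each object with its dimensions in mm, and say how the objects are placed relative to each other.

A is a four-legged stool. The seat is 310×258 mm, 32 mm thick, top at z = 438 mm. It stands on four round legs, each 48 mm in diameter, from z = 0 to the seat underside, each leg's axis is inset half a diameter from the nearest pair of seat edges (so the leg's bounding box is flush with the corner).

B is a spool: two coaxial disc flanges of radius 77 mm and thickness 25 mm, joined by a core cylinder of radius 21 mm and height 147 mm. The lower flange rests on z = 0 and the three cylinders share a vertical axis.

The spool is on top of the stool.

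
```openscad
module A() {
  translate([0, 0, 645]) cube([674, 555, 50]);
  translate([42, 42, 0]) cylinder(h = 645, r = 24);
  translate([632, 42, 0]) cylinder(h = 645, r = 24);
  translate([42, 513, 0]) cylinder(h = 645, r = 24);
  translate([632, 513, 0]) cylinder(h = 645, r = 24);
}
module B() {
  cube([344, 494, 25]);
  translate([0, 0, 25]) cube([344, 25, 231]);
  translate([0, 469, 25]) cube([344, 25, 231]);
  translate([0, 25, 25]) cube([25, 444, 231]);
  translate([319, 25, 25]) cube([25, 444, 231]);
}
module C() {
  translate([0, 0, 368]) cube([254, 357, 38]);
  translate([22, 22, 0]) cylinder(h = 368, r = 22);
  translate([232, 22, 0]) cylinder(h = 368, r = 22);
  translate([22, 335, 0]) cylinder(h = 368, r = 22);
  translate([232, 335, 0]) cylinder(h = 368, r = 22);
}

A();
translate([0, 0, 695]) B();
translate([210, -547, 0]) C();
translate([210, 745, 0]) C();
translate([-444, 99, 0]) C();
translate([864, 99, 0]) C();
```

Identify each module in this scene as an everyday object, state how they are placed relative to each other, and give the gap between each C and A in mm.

Each stool's nearest face is 190 mm from the table's bounding box.

A is a table. B is an open box. C is a stool. The open box is on top of the table. Four stools sit around the table at the −y, +y, −x, +x sides. The gap between each stool and the table is 190 mm.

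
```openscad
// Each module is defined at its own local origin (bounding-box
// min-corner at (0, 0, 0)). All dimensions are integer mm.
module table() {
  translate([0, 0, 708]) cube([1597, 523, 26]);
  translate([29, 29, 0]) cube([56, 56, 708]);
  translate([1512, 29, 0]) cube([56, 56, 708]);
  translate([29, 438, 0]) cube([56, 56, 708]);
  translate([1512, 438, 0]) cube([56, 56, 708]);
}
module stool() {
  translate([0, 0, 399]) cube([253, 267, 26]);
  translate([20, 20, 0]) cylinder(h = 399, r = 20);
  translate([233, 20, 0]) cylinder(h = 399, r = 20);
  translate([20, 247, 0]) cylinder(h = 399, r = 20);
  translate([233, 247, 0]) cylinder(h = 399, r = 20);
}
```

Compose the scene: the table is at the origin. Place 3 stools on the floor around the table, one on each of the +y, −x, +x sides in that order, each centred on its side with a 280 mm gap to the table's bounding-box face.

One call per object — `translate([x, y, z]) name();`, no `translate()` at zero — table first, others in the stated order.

table();
translate([672, 803, 0]) stool();
translate([-533, 128, 0]) stool();
translate([1877, 128, 0]) stool();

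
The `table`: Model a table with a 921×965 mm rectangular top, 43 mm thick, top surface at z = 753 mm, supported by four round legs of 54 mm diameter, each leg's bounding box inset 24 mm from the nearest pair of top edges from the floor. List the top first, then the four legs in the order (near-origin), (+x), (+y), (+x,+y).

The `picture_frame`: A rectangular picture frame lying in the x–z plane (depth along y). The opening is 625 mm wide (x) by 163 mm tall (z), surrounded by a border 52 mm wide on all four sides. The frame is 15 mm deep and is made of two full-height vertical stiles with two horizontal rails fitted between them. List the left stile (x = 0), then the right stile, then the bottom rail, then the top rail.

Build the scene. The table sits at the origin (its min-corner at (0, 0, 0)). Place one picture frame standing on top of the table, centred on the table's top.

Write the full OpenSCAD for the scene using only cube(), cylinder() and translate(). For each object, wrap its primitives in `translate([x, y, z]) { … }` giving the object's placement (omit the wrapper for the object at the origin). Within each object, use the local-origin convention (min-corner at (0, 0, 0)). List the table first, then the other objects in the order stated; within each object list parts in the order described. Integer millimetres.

translate([0, 0, 710]) cube([921, 965, 43]);
translate([51, 51, 0]) cylinder(h = 710, r = 27);
translate([870, 51, 0]) cylinder(h = 710, r = 27);
translate([51, 914, 0]) cylinder(h = 710, r = 27);
translate([870, 914, 0]) cylinder(h = 710, r = 27);
translate([96, 475, 753]) {
  cube([52, 15, 267]);
  translate([677, 0, 0]) cube([52, 15, 267]);
  translate([52, 0, 0]) cube([625, 15, 52]);
  translate([52, 0, 215]) cube([625, 15, 52]);
}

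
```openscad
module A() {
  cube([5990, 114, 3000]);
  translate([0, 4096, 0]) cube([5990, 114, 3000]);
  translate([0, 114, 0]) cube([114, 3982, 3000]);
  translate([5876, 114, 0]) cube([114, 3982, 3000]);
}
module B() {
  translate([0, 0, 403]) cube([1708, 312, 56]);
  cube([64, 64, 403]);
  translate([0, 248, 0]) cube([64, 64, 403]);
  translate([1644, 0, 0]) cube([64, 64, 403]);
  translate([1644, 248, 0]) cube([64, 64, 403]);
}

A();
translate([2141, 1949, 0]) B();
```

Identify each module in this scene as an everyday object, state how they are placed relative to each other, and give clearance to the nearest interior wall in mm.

Clearances: x = 2027, y = 1835; minimum 1835 mm.

A is a house frame. B is a bench. The bench sits inside the house frame, centred. The clearance to the nearest interior wall is 1835 mm.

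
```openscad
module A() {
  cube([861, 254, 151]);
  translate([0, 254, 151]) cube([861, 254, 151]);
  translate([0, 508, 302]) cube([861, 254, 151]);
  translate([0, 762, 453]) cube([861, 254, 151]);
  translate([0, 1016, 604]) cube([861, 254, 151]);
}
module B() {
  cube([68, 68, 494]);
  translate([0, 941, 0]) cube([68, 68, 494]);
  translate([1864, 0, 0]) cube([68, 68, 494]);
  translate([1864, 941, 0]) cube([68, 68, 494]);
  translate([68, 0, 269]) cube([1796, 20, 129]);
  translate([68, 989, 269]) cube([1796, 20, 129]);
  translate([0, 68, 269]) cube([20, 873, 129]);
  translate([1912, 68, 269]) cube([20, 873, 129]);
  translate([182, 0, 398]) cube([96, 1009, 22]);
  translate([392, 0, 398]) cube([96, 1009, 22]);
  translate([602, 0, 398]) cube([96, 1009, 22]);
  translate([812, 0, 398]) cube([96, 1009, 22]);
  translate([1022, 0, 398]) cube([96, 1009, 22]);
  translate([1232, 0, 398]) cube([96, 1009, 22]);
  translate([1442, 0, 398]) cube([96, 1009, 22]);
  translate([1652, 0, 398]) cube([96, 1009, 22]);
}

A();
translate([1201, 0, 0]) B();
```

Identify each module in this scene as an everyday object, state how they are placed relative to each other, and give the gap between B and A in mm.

A is a staircase. B is a bed frame. The bed frame is on the floor beside the staircase on its +x side. The gap between the bed frame and the staircase is 340 mm.

The bed frame's nearest face is 340 mm from the staircase's +x face.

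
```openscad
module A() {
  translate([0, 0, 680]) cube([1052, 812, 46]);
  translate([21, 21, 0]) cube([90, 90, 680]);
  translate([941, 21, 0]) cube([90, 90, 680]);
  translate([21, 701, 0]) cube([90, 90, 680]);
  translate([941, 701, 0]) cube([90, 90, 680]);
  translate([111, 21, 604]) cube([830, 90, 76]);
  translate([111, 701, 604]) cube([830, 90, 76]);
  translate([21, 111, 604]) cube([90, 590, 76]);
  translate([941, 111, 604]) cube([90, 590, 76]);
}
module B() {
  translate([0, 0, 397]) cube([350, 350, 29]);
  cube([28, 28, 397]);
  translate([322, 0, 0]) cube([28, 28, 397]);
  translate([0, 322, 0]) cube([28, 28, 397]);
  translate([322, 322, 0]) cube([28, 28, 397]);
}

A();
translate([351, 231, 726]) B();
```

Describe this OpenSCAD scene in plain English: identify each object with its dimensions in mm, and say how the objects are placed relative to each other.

A is a rectangular dining table. The top is 1052×812×46 mm with its upper surface at z = 726 mm. It stands on four 90×90 mm square legs, each inset 21 mm from the nearest pair of top edges, running from the floor to the underside of the top. Four apron rails, 90 mm thick and 76 mm tall, run between adjacent legs with their top edges flush with the underside of the top and their outer faces flush with the legs' outer faces.

B is a four-legged stool. The seat is 350×350 mm, 29 mm thick, top at z = 426 mm. It stands on four square legs, each 28×28 mm in cross-section, from z = 0 to the seat underside, each flush with a corner of the seat.

The stool is on top of the table, centred.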